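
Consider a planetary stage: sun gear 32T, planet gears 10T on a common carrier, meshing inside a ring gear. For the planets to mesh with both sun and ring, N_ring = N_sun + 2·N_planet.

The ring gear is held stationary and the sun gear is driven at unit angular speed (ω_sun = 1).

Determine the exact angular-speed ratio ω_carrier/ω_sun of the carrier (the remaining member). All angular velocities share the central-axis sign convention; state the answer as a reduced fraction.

N_ring = 32 + 2·10 = 52
32(ω_s−ω_c) = −52(ω_r−ω_c),  ω_r=0, ω_s=1
32(1−ω_c) = −52(0−ω_c)  ⇒  84ω_c = 32  ⇒  ω_c = 8/21
ω_c/ω_s = 8/21

8/21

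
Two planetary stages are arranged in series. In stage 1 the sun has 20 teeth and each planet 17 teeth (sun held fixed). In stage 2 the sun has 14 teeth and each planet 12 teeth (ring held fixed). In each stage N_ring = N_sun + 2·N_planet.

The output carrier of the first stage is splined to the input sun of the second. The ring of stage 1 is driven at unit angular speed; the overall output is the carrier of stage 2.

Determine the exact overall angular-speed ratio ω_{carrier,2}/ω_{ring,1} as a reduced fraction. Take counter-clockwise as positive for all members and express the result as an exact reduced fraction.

189/962

Stage 1: N_ring = 20 + 2·17 = 54
Stage 1: 20(ω_s−ω_c) = −54(ω_r−ω_c),  ω_s=0, ω_r=1
Stage 1: 20(0−ω_c) = −54(1−ω_c)  ⇒  74ω_c = 54  ⇒  ω_c = 27/37
  ⇒ ω_c¹/ω_r¹ = 27/37
Stage 2: N_ring = 14 + 2·12 = 38
Stage 2: 14(ω_s−ω_c) = −38(ω_r−ω_c),  ω_r=0, ω_s=1
Stage 2: 14(1−ω_c) = −38(0−ω_c)  ⇒  52ω_c = 14  ⇒  ω_c = 7/26
  ⇒ ω_c²/ω_s² = 7/26
Coupling ω_s² = ω_c¹ ⇒ overall = 27/37 × 7/26 = 189/962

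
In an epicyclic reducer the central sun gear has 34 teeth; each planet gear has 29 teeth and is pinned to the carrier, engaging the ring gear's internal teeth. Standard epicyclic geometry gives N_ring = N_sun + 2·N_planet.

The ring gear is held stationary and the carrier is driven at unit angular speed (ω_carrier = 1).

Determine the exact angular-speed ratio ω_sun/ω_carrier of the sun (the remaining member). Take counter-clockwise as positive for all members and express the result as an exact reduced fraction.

N_ring = 34 + 2·29 = 92
34(ω_s−ω_c) = −92(ω_r−ω_c),  ω_r=0, ω_c=1
ω_s = 1 − (92/34)(0−1) = 63/17
ω_s/ω_c = 63/17

63/17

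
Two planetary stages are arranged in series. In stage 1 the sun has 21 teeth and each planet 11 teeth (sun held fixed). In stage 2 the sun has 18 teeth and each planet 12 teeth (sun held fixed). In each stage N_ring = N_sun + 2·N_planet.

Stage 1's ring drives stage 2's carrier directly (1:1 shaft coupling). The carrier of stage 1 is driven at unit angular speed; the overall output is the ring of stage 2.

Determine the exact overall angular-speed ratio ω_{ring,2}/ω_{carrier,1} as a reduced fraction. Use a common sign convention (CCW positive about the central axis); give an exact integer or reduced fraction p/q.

640/301

Stage 1: N_ring = 21 + 2·11 = 43
Stage 1: 21(ω_s−ω_c) = −43(ω_r−ω_c),  ω_s=0, ω_c=1
Stage 1: ω_r = 1 − (21/43)(0−1) = 64/43
  ⇒ ω_r¹/ω_c¹ = 64/43
Stage 2: N_ring = 18 + 2·12 = 42
Stage 2: 18(ω_s−ω_c) = −42(ω_r−ω_c),  ω_s=0, ω_c=1
Stage 2: ω_r = 1 − (18/42)(0−1) = 10/7
  ⇒ ω_r²/ω_c² = 10/7
Coupling ω_c² = ω_r¹ ⇒ overall = 64/43 × 10/7 = 640/301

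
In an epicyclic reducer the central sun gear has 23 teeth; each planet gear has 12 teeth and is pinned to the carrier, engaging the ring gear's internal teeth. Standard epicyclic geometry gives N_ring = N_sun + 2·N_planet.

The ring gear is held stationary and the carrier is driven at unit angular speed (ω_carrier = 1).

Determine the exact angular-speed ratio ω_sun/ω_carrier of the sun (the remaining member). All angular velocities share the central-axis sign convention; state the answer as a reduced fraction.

N_ring = 23 + 2·12 = 47
23(ω_s−ω_c) = −47(ω_r−ω_c),  ω_r=0, ω_c=1
ω_s = 1 − (47/23)(0−1) = 70/23
ω_s/ω_c = 70/23

70/23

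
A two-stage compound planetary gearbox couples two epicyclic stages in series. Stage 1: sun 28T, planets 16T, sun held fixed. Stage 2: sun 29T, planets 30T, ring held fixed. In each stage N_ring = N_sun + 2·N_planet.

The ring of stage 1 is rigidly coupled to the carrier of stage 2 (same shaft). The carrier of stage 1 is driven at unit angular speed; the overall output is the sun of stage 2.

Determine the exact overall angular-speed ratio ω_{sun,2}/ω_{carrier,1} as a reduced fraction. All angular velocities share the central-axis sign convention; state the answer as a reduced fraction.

Stage 1: N_ring = 28 + 2·16 = 60
Stage 1: 28(ω_s−ω_c) = −60(ω_r−ω_c),  ω_s=0, ω_c=1
Stage 1: ω_r = 1 − (28/60)(0−1) = 22/15
  ⇒ ω_r¹/ω_c¹ = 22/15
Stage 2: N_ring = 29 + 2·30 = 89
Stage 2: 29(ω_s−ω_c) = −89(ω_r−ω_c),  ω_r=0, ω_c=1
Stage 2: ω_s = 1 − (89/29)(0−1) = 118/29
  ⇒ ω_s²/ω_c² = 118/29
Coupling ω_c² = ω_r¹ ⇒ overall = 22/15 × 118/29 = 2596/435

2596/435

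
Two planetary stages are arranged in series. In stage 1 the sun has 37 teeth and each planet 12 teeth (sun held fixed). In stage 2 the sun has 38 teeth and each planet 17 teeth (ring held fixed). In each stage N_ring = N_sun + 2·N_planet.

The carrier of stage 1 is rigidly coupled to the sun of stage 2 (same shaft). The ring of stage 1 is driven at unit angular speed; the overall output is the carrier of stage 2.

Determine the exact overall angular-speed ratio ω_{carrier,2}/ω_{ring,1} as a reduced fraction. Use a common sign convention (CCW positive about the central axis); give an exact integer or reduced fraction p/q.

1159/5390

Stage 1: N_ring = 37 + 2·12 = 61
Stage 1: 37(ω_s−ω_c) = −61(ω_r−ω_c),  ω_s=0, ω_r=1
Stage 1: 37(0−ω_c) = −61(1−ω_c)  ⇒  98ω_c = 61  ⇒  ω_c = 61/98
  ⇒ ω_c¹/ω_r¹ = 61/98
Stage 2: N_ring = 38 + 2·17 = 72
Stage 2: 38(ω_s−ω_c) = −72(ω_r−ω_c),  ω_r=0, ω_s=1
Stage 2: 38(1−ω_c) = −72(0−ω_c)  ⇒  110ω_c = 38  ⇒  ω_c = 19/55
  ⇒ ω_c²/ω_s² = 19/55
Coupling ω_s² = ω_c¹ ⇒ overall = 61/98 × 19/55 = 1159/5390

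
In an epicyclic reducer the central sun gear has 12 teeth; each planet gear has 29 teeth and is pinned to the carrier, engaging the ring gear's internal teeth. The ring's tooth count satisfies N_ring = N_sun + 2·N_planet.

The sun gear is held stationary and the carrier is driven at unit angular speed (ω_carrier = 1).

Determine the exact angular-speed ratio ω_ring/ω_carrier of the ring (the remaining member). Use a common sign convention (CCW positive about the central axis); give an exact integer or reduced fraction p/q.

41/35

N_ring = 12 + 2·29 = 70
12(ω_s−ω_c) = −70(ω_r−ω_c),  ω_s=0, ω_c=1
ω_r = 1 − (12/70)(0−1) = 41/35
ω_r/ω_c = 41/35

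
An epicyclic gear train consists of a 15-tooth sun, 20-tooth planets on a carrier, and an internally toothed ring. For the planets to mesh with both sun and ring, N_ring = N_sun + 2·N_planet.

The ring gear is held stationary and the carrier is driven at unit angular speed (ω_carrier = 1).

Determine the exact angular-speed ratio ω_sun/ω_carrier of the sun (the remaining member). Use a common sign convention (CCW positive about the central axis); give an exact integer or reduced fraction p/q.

N_ring = 15 + 2·20 = 55
15(ω_s−ω_c) = −55(ω_r−ω_c),  ω_r=0, ω_c=1
ω_s = 1 − (55/15)(0−1) = 14/3
ω_s/ω_c = 14/3

14/3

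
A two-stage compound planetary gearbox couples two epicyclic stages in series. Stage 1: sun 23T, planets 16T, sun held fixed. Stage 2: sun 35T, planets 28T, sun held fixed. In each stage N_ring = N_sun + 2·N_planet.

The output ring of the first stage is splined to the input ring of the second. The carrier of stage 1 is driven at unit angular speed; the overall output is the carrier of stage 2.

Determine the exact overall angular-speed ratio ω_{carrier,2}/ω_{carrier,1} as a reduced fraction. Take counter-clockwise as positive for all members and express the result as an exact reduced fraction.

169/165

Stage 1: N_ring = 23 + 2·16 = 55
Stage 1: 23(ω_s−ω_c) = −55(ω_r−ω_c),  ω_s=0, ω_c=1
Stage 1: ω_r = 1 − (23/55)(0−1) = 78/55
  ⇒ ω_r¹/ω_c¹ = 78/55
Stage 2: N_ring = 35 + 2·28 = 91
Stage 2: 35(ω_s−ω_c) = −91(ω_r−ω_c),  ω_s=0, ω_r=1
Stage 2: 35(0−ω_c) = −91(1−ω_c)  ⇒  126ω_c = 91  ⇒  ω_c = 13/18
  ⇒ ω_c²/ω_r² = 13/18
Coupling ω_r² = ω_r¹ ⇒ overall = 78/55 × 13/18 = 169/165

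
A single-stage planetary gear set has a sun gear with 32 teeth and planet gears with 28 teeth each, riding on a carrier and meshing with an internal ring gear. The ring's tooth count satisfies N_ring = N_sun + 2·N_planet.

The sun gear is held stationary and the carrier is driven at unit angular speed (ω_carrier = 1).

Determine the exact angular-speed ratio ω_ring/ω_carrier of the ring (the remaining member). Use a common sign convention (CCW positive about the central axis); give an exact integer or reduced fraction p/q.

N_ring = 32 + 2·28 = 88
32(ω_s−ω_c) = −88(ω_r−ω_c),  ω_s=0, ω_c=1
ω_r = 1 − (32/88)(0−1) = 15/11
ω_r/ω_c = 15/11

15/11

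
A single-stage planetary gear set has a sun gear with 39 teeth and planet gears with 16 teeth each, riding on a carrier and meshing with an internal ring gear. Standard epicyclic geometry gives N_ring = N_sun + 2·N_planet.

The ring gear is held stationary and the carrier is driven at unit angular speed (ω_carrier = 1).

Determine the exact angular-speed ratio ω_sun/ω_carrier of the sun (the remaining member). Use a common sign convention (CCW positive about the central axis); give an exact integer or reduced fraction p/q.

N_ring = 39 + 2·16 = 71
39(ω_s−ω_c) = −71(ω_r−ω_c),  ω_r=0, ω_c=1
ω_s = 1 − (71/39)(0−1) = 110/39
ω_s/ω_c = 110/39

110/39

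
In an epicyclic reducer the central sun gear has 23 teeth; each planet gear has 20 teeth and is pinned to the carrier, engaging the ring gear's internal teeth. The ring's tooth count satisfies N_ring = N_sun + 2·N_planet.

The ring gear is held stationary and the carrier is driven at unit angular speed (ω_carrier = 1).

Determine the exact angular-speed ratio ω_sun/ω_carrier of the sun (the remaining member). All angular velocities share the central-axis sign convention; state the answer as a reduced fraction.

N_ring = 23 + 2·20 = 63
23(ω_s−ω_c) = −63(ω_r−ω_c),  ω_r=0, ω_c=1
ω_s = 1 − (63/23)(0−1) = 86/23
ω_s/ω_c = 86/23

86/23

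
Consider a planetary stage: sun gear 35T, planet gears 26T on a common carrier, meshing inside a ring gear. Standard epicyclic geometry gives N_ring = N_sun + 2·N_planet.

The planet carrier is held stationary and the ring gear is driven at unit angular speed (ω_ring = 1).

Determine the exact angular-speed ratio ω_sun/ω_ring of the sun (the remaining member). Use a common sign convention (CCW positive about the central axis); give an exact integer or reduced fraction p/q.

-87/35

N_ring = 35 + 2·26 = 87
35(ω_s−ω_c) = −87(ω_r−ω_c),  ω_c=0, ω_r=1
ω_s = 0 − (87/35)(1−0) = -87/35
ω_s/ω_r = -87/35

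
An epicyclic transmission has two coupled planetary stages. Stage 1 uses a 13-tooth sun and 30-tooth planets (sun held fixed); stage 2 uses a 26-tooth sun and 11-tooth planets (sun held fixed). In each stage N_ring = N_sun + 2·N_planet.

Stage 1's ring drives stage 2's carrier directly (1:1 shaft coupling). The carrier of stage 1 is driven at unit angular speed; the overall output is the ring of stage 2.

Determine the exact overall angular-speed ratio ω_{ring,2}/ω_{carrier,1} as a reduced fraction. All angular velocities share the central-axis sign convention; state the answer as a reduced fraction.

Stage 1: N_ring = 13 + 2·30 = 73
Stage 1: 13(ω_s−ω_c) = −73(ω_r−ω_c),  ω_s=0, ω_c=1
Stage 1: ω_r = 1 − (13/73)(0−1) = 86/73
  ⇒ ω_r¹/ω_c¹ = 86/73
Stage 2: N_ring = 26 + 2·11 = 48
Stage 2: 26(ω_s−ω_c) = −48(ω_r−ω_c),  ω_s=0, ω_c=1
Stage 2: ω_r = 1 − (26/48)(0−1) = 37/24
  ⇒ ω_r²/ω_c² = 37/24
Coupling ω_c² = ω_r¹ ⇒ overall = 86/73 × 37/24 = 1591/876

1591/876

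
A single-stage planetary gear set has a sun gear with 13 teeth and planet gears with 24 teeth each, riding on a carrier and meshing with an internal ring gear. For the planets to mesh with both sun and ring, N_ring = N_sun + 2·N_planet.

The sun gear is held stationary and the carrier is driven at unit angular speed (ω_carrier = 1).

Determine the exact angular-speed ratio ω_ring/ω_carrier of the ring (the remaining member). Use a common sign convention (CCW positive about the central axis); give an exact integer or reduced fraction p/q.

74/61

N_ring = 13 + 2·24 = 61
13(ω_s−ω_c) = −61(ω_r−ω_c),  ω_s=0, ω_c=1
ω_r = 1 − (13/61)(0−1) = 74/61
ω_r/ω_c = 74/61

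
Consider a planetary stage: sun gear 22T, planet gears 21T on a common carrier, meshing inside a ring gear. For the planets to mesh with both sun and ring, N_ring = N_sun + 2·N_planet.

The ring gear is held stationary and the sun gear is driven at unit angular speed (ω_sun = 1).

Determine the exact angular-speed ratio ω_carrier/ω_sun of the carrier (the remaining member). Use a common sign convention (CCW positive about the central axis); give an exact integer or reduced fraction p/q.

N_ring = 22 + 2·21 = 64
22(ω_s−ω_c) = −64(ω_r−ω_c),  ω_r=0, ω_s=1
22(1−ω_c) = −64(0−ω_c)  ⇒  86ω_c = 22  ⇒  ω_c = 11/43
ω_c/ω_s = 11/43

11/43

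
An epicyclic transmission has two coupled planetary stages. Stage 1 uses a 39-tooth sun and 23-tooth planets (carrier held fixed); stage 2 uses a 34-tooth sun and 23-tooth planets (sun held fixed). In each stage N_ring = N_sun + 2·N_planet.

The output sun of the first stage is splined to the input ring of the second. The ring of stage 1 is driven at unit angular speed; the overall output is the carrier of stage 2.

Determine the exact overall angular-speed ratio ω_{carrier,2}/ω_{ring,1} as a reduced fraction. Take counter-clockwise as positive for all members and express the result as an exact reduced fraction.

-3400/2223

Stage 1: N_ring = 39 + 2·23 = 85
Stage 1: 39(ω_s−ω_c) = −85(ω_r−ω_c),  ω_c=0, ω_r=1
Stage 1: ω_s = 0 − (85/39)(1−0) = -85/39
  ⇒ ω_s¹/ω_r¹ = -85/39
Stage 2: N_ring = 34 + 2·23 = 80
Stage 2: 34(ω_s−ω_c) = −80(ω_r−ω_c),  ω_s=0, ω_r=1
Stage 2: 34(0−ω_c) = −80(1−ω_c)  ⇒  114ω_c = 80  ⇒  ω_c = 40/57
  ⇒ ω_c²/ω_r² = 40/57
Coupling ω_r² = ω_s¹ ⇒ overall = -85/39 × 40/57 = -3400/2223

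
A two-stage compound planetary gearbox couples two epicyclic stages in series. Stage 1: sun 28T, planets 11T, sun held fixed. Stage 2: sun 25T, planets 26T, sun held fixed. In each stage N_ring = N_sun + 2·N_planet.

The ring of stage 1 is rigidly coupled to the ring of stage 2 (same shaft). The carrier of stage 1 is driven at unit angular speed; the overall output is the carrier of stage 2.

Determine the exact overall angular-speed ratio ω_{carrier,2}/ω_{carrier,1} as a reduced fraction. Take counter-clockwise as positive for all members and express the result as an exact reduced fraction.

Stage 1: N_ring = 28 + 2·11 = 50
Stage 1: 28(ω_s−ω_c) = −50(ω_r−ω_c),  ω_s=0, ω_c=1
Stage 1: ω_r = 1 − (28/50)(0−1) = 39/25
  ⇒ ω_r¹/ω_c¹ = 39/25
Stage 2: N_ring = 25 + 2·26 = 77
Stage 2: 25(ω_s−ω_c) = −77(ω_r−ω_c),  ω_s=0, ω_r=1
Stage 2: 25(0−ω_c) = −77(1−ω_c)  ⇒  102ω_c = 77  ⇒  ω_c = 77/102
  ⇒ ω_c²/ω_r² = 77/102
Coupling ω_r² = ω_r¹ ⇒ overall = 39/25 × 77/102 = 1001/850

1001/850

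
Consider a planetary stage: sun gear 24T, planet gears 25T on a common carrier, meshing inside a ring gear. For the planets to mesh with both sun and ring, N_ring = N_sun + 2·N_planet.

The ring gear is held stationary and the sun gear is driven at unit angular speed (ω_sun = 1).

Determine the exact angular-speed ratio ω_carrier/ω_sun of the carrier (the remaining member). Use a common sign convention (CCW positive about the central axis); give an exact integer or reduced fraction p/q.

12/49

N_ring = 24 + 2·25 = 74
24(ω_s−ω_c) = −74(ω_r−ω_c),  ω_r=0, ω_s=1
24(1−ω_c) = −74(0−ω_c)  ⇒  98ω_c = 24  ⇒  ω_c = 12/49
ω_c/ω_s = 12/49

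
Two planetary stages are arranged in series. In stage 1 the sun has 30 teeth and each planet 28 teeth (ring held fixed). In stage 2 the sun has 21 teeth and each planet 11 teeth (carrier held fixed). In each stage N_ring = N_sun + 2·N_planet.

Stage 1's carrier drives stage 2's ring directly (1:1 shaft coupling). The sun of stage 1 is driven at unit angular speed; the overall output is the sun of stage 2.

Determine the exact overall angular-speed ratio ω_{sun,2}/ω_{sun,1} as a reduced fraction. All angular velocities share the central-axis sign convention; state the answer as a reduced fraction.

-215/406

Stage 1: N_ring = 30 + 2·28 = 86
Stage 1: 30(ω_s−ω_c) = −86(ω_r−ω_c),  ω_r=0, ω_s=1
Stage 1: 30(1−ω_c) = −86(0−ω_c)  ⇒  116ω_c = 30  ⇒  ω_c = 15/58
  ⇒ ω_c¹/ω_s¹ = 15/58
Stage 2: N_ring = 21 + 2·11 = 43
Stage 2: 21(ω_s−ω_c) = −43(ω_r−ω_c),  ω_c=0, ω_r=1
Stage 2: ω_s = 0 − (43/21)(1−0) = -43/21
  ⇒ ω_s²/ω_r² = -43/21
Coupling ω_r² = ω_c¹ ⇒ overall = 15/58 × -43/21 = -215/406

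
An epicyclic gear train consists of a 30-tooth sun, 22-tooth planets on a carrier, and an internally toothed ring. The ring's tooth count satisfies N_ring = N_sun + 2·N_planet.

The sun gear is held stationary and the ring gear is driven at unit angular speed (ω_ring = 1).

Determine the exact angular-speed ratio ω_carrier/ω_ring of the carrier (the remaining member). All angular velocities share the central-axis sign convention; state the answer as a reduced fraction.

N_ring = 30 + 2·22 = 74
30(ω_s−ω_c) = −74(ω_r−ω_c),  ω_s=0, ω_r=1
30(0−ω_c) = −74(1−ω_c)  ⇒  104ω_c = 74  ⇒  ω_c = 37/52
ω_c/ω_r = 37/52

37/52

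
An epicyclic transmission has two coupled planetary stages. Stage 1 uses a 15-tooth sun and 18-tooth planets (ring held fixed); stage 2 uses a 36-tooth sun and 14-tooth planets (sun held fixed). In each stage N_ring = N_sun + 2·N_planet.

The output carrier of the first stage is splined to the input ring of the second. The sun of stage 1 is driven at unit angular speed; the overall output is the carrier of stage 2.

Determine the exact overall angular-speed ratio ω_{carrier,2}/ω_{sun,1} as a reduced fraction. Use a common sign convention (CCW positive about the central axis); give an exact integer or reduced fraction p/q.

Stage 1: N_ring = 15 + 2·18 = 51
Stage 1: 15(ω_s−ω_c) = −51(ω_r−ω_c),  ω_r=0, ω_s=1
Stage 1: 15(1−ω_c) = −51(0−ω_c)  ⇒  66ω_c = 15  ⇒  ω_c = 5/22
  ⇒ ω_c¹/ω_s¹ = 5/22
Stage 2: N_ring = 36 + 2·14 = 64
Stage 2: 36(ω_s−ω_c) = −64(ω_r−ω_c),  ω_s=0, ω_r=1
Stage 2: 36(0−ω_c) = −64(1−ω_c)  ⇒  100ω_c = 64  ⇒  ω_c = 16/25
  ⇒ ω_c²/ω_r² = 16/25
Coupling ω_r² = ω_c¹ ⇒ overall = 5/22 × 16/25 = 8/55

8/55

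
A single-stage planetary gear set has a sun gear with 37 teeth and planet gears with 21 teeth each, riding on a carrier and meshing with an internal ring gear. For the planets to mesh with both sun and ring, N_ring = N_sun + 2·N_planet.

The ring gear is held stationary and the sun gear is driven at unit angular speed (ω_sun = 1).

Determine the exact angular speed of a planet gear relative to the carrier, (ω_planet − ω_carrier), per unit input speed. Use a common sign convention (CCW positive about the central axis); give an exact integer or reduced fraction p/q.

-2923/2436

N_ring = 37 + 2·21 = 79
37(ω_s−ω_c) = −79(ω_r−ω_c),  ω_r=0, ω_s=1
37(1−ω_c) = −79(0−ω_c)  ⇒  116ω_c = 37  ⇒  ω_c = 37/116
sun–planet: 37·(1−37/116) = −21·(ω_p−ω_c)  ⇒  ω_p−ω_c = −(37/21)·(79/116) = -2923/2436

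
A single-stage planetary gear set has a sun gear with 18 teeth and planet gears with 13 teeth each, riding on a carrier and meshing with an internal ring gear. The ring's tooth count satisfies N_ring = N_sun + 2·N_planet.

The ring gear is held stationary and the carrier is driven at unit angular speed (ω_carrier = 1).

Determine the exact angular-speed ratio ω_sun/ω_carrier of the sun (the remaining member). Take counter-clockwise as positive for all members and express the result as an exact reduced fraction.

31/9

N_ring = 18 + 2·13 = 44
18(ω_s−ω_c) = −44(ω_r−ω_c),  ω_r=0, ω_c=1
ω_s = 1 − (44/18)(0−1) = 31/9
ω_s/ω_c = 31/9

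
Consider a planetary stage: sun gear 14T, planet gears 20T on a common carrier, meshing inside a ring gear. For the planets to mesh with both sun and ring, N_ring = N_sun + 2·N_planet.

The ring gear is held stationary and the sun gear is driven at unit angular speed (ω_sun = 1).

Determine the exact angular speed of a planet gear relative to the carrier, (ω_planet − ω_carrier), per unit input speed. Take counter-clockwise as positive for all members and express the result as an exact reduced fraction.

N_ring = 14 + 2·20 = 54
14(ω_s−ω_c) = −54(ω_r−ω_c),  ω_r=0, ω_s=1
14(1−ω_c) = −54(0−ω_c)  ⇒  68ω_c = 14  ⇒  ω_c = 7/34
sun–planet: 14·(1−7/34) = −20·(ω_p−ω_c)  ⇒  ω_p−ω_c = −(14/20)·(27/34) = -189/340

-189/340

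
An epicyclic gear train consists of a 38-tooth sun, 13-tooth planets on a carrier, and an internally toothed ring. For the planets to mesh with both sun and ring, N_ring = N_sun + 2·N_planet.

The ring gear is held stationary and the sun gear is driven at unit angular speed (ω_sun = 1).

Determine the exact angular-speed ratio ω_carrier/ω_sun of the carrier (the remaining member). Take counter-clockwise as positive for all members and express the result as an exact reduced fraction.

19/51

N_ring = 38 + 2·13 = 64
38(ω_s−ω_c) = −64(ω_r−ω_c),  ω_r=0, ω_s=1
38(1−ω_c) = −64(0−ω_c)  ⇒  102ω_c = 38  ⇒  ω_c = 19/51
ω_c/ω_s = 19/51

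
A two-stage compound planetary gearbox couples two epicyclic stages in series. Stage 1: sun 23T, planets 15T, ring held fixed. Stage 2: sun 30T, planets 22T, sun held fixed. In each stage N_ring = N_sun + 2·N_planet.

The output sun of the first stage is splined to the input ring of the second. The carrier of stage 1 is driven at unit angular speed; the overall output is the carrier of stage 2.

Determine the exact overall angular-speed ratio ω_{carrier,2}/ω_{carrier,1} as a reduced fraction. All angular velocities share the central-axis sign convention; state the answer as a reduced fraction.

Stage 1: N_ring = 23 + 2·15 = 53
Stage 1: 23(ω_s−ω_c) = −53(ω_r−ω_c),  ω_r=0, ω_c=1
Stage 1: ω_s = 1 − (53/23)(0−1) = 76/23
  ⇒ ω_s¹/ω_c¹ = 76/23
Stage 2: N_ring = 30 + 2·22 = 74
Stage 2: 30(ω_s−ω_c) = −74(ω_r−ω_c),  ω_s=0, ω_r=1
Stage 2: 30(0−ω_c) = −74(1−ω_c)  ⇒  104ω_c = 74  ⇒  ω_c = 37/52
  ⇒ ω_c²/ω_r² = 37/52
Coupling ω_r² = ω_s¹ ⇒ overall = 76/23 × 37/52 = 703/299

703/299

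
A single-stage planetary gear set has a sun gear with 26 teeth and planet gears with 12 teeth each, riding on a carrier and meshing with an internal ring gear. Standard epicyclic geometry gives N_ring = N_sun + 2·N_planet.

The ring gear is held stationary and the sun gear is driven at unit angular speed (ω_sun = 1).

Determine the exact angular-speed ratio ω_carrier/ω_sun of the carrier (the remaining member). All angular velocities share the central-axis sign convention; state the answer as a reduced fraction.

13/38

N_ring = 26 + 2·12 = 50
26(ω_s−ω_c) = −50(ω_r−ω_c),  ω_r=0, ω_s=1
26(1−ω_c) = −50(0−ω_c)  ⇒  76ω_c = 26  ⇒  ω_c = 13/38
ω_c/ω_s = 13/38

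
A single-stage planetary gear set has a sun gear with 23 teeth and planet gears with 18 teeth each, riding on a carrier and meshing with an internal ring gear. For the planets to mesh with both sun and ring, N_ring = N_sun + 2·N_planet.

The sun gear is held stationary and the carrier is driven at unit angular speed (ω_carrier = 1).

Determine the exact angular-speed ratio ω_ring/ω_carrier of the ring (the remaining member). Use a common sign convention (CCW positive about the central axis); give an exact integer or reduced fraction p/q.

82/59

N_ring = 23 + 2·18 = 59
23(ω_s−ω_c) = −59(ω_r−ω_c),  ω_s=0, ω_c=1
ω_r = 1 − (23/59)(0−1) = 82/59
ω_r/ω_c = 82/59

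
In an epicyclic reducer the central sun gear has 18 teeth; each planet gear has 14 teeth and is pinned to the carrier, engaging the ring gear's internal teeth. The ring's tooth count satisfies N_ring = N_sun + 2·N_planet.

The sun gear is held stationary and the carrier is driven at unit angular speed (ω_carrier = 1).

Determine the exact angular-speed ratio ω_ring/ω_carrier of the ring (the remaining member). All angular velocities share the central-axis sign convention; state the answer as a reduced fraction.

N_ring = 18 + 2·14 = 46
18(ω_s−ω_c) = −46(ω_r−ω_c),  ω_s=0, ω_c=1
ω_r = 1 − (18/46)(0−1) = 32/23
ω_r/ω_c = 32/23

32/23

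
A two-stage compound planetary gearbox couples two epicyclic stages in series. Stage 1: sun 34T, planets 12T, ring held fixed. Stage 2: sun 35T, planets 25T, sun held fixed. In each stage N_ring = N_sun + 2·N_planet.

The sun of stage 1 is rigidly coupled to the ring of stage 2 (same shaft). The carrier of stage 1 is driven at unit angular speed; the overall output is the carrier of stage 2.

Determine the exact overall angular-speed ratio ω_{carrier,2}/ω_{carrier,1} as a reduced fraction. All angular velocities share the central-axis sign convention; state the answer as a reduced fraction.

23/12

Stage 1: N_ring = 34 + 2·12 = 58
Stage 1: 34(ω_s−ω_c) = −58(ω_r−ω_c),  ω_r=0, ω_c=1
Stage 1: ω_s = 1 − (58/34)(0−1) = 46/17
  ⇒ ω_s¹/ω_c¹ = 46/17
Stage 2: N_ring = 35 + 2·25 = 85
Stage 2: 35(ω_s−ω_c) = −85(ω_r−ω_c),  ω_s=0, ω_r=1
Stage 2: 35(0−ω_c) = −85(1−ω_c)  ⇒  120ω_c = 85  ⇒  ω_c = 17/24
  ⇒ ω_c²/ω_r² = 17/24
Coupling ω_r² = ω_s¹ ⇒ overall = 46/17 × 17/24 = 23/12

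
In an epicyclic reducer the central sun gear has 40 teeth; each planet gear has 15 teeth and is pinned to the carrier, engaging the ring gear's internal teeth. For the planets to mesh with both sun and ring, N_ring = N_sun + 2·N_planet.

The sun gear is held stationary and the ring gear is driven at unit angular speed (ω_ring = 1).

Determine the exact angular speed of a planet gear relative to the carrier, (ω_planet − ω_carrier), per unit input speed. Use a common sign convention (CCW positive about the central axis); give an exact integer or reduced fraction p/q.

N_ring = 40 + 2·15 = 70
40(ω_s−ω_c) = −70(ω_r−ω_c),  ω_s=0, ω_r=1
40(0−ω_c) = −70(1−ω_c)  ⇒  110ω_c = 70  ⇒  ω_c = 7/11
sun–planet: 40·(0−7/11) = −15·(ω_p−ω_c)  ⇒  ω_p−ω_c = −(40/15)·(-7/11) = 56/33

56/33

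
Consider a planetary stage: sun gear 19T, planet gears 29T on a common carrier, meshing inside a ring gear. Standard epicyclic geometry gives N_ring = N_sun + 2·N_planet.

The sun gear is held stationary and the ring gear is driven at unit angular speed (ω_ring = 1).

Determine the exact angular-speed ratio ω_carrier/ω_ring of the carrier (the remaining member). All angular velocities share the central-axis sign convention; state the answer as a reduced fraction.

77/96

N_ring = 19 + 2·29 = 77
19(ω_s−ω_c) = −77(ω_r−ω_c),  ω_s=0, ω_r=1
19(0−ω_c) = −77(1−ω_c)  ⇒  96ω_c = 77  ⇒  ω_c = 77/96
ω_c/ω_r = 77/96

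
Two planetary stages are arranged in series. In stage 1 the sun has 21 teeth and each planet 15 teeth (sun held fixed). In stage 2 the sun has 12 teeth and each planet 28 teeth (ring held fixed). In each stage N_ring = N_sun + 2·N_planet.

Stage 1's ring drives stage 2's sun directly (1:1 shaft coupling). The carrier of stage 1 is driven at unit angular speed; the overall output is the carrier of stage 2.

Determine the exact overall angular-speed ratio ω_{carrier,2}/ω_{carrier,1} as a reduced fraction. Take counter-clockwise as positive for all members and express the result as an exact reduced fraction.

18/85

Stage 1: N_ring = 21 + 2·15 = 51
Stage 1: 21(ω_s−ω_c) = −51(ω_r−ω_c),  ω_s=0, ω_c=1
Stage 1: ω_r = 1 − (21/51)(0−1) = 24/17
  ⇒ ω_r¹/ω_c¹ = 24/17
Stage 2: N_ring = 12 + 2·28 = 68
Stage 2: 12(ω_s−ω_c) = −68(ω_r−ω_c),  ω_r=0, ω_s=1
Stage 2: 12(1−ω_c) = −68(0−ω_c)  ⇒  80ω_c = 12  ⇒  ω_c = 3/20
  ⇒ ω_c²/ω_s² = 3/20
Coupling ω_s² = ω_r¹ ⇒ overall = 24/17 × 3/20 = 18/85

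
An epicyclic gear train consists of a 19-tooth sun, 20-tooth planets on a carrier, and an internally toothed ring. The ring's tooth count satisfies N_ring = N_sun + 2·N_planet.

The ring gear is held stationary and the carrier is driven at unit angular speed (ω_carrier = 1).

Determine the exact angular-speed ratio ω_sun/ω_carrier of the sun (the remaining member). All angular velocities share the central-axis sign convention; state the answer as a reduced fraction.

78/19

N_ring = 19 + 2·20 = 59
19(ω_s−ω_c) = −59(ω_r−ω_c),  ω_r=0, ω_c=1
ω_s = 1 − (59/19)(0−1) = 78/19
ω_s/ω_c = 78/19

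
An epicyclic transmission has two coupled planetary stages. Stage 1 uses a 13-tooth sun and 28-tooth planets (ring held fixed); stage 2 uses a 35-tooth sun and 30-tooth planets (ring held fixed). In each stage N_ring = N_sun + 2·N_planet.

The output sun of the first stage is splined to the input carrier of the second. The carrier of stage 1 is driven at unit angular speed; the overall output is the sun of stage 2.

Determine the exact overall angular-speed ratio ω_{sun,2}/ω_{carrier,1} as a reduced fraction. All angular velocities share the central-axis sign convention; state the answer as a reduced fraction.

164/7

Stage 1: N_ring = 13 + 2·28 = 69
Stage 1: 13(ω_s−ω_c) = −69(ω_r−ω_c),  ω_r=0, ω_c=1
Stage 1: ω_s = 1 − (69/13)(0−1) = 82/13
  ⇒ ω_s¹/ω_c¹ = 82/13
Stage 2: N_ring = 35 + 2·30 = 95
Stage 2: 35(ω_s−ω_c) = −95(ω_r−ω_c),  ω_r=0, ω_c=1
Stage 2: ω_s = 1 − (95/35)(0−1) = 26/7
  ⇒ ω_s²/ω_c² = 26/7
Coupling ω_c² = ω_s¹ ⇒ overall = 82/13 × 26/7 = 164/7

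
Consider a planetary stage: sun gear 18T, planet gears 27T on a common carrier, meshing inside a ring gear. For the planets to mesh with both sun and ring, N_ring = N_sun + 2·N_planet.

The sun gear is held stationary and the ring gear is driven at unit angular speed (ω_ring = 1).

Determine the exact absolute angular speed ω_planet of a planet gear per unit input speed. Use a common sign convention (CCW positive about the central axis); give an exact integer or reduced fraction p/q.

N_ring = 18 + 2·27 = 72
18(ω_s−ω_c) = −72(ω_r−ω_c),  ω_s=0, ω_r=1
18(0−ω_c) = −72(1−ω_c)  ⇒  90ω_c = 72  ⇒  ω_c = 4/5
sun–planet: 18·(0−4/5) = −27·(ω_p−ω_c)  ⇒  ω_p−ω_c = −(18/27)·(-4/5) = 8/15
ω_p = 4/5 + 8/15 = 4/3

4/3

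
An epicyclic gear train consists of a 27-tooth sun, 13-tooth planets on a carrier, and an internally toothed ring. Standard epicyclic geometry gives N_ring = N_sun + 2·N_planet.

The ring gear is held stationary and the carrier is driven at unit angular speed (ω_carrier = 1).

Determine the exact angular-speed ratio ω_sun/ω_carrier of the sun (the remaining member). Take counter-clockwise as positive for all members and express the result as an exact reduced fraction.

N_ring = 27 + 2·13 = 53
27(ω_s−ω_c) = −53(ω_r−ω_c),  ω_r=0, ω_c=1
ω_s = 1 − (53/27)(0−1) = 80/27
ω_s/ω_c = 80/27

80/27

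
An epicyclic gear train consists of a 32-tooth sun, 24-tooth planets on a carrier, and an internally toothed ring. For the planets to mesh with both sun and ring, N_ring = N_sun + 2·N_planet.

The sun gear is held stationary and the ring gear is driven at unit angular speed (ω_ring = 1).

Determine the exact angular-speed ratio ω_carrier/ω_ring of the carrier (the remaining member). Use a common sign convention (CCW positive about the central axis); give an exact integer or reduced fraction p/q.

5/7

N_ring = 32 + 2·24 = 80
32(ω_s−ω_c) = −80(ω_r−ω_c),  ω_s=0, ω_r=1
32(0−ω_c) = −80(1−ω_c)  ⇒  112ω_c = 80  ⇒  ω_c = 5/7
ω_c/ω_r = 5/7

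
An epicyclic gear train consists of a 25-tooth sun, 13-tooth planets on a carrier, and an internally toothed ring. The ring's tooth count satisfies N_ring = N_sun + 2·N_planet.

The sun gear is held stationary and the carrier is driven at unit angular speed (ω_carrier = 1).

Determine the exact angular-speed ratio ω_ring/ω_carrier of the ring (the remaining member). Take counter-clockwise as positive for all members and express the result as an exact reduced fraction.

76/51

N_ring = 25 + 2·13 = 51
25(ω_s−ω_c) = −51(ω_r−ω_c),  ω_s=0, ω_c=1
ω_r = 1 − (25/51)(0−1) = 76/51
ω_r/ω_c = 76/51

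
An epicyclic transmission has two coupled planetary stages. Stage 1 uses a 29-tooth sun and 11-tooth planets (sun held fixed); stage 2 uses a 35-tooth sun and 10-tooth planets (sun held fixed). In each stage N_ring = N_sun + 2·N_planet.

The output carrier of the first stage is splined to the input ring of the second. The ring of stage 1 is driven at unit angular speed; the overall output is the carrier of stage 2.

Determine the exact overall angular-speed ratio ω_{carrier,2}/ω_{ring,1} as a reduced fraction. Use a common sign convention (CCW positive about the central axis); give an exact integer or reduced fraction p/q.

Stage 1: N_ring = 29 + 2·11 = 51
Stage 1: 29(ω_s−ω_c) = −51(ω_r−ω_c),  ω_s=0, ω_r=1
Stage 1: 29(0−ω_c) = −51(1−ω_c)  ⇒  80ω_c = 51  ⇒  ω_c = 51/80
  ⇒ ω_c¹/ω_r¹ = 51/80
Stage 2: N_ring = 35 + 2·10 = 55
Stage 2: 35(ω_s−ω_c) = −55(ω_r−ω_c),  ω_s=0, ω_r=1
Stage 2: 35(0−ω_c) = −55(1−ω_c)  ⇒  90ω_c = 55  ⇒  ω_c = 11/18
  ⇒ ω_c²/ω_r² = 11/18
Coupling ω_r² = ω_c¹ ⇒ overall = 51/80 × 11/18 = 187/480

187/480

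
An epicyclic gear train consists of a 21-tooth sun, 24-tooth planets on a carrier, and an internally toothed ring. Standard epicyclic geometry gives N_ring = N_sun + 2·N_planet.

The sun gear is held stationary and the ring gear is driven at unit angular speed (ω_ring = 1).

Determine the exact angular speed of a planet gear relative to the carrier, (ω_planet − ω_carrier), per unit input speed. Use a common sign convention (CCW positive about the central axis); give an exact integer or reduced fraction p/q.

161/240

N_ring = 21 + 2·24 = 69
21(ω_s−ω_c) = −69(ω_r−ω_c),  ω_s=0, ω_r=1
21(0−ω_c) = −69(1−ω_c)  ⇒  90ω_c = 69  ⇒  ω_c = 23/30
sun–planet: 21·(0−23/30) = −24·(ω_p−ω_c)  ⇒  ω_p−ω_c = −(21/24)·(-23/30) = 161/240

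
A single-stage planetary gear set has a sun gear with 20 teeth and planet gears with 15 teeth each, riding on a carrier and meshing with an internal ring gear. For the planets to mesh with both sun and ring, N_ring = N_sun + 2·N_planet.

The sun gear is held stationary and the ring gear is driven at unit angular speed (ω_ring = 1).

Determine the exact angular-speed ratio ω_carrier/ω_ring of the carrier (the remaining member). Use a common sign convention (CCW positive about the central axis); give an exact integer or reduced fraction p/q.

5/7

N_ring = 20 + 2·15 = 50
20(ω_s−ω_c) = −50(ω_r−ω_c),  ω_s=0, ω_r=1
20(0−ω_c) = −50(1−ω_c)  ⇒  70ω_c = 50  ⇒  ω_c = 5/7
ω_c/ω_r = 5/7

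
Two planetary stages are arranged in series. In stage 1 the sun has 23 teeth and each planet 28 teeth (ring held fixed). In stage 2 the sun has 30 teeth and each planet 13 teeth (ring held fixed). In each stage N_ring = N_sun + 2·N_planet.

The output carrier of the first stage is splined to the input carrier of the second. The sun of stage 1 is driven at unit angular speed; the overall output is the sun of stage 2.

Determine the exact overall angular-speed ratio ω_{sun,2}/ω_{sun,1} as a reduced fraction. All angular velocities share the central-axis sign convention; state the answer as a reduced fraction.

989/1530

Stage 1: N_ring = 23 + 2·28 = 79
Stage 1: 23(ω_s−ω_c) = −79(ω_r−ω_c),  ω_r=0, ω_s=1
Stage 1: 23(1−ω_c) = −79(0−ω_c)  ⇒  102ω_c = 23  ⇒  ω_c = 23/102
  ⇒ ω_c¹/ω_s¹ = 23/102
Stage 2: N_ring = 30 + 2·13 = 56
Stage 2: 30(ω_s−ω_c) = −56(ω_r−ω_c),  ω_r=0, ω_c=1
Stage 2: ω_s = 1 − (56/30)(0−1) = 43/15
  ⇒ ω_s²/ω_c² = 43/15
Coupling ω_c² = ω_c¹ ⇒ overall = 23/102 × 43/15 = 989/1530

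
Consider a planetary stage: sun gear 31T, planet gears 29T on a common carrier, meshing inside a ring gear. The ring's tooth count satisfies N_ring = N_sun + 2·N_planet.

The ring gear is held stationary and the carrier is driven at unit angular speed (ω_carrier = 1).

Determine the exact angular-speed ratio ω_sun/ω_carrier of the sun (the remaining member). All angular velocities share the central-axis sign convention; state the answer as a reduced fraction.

N_ring = 31 + 2·29 = 89
31(ω_s−ω_c) = −89(ω_r−ω_c),  ω_r=0, ω_c=1
ω_s = 1 − (89/31)(0−1) = 120/31
ω_s/ω_c = 120/31

120/31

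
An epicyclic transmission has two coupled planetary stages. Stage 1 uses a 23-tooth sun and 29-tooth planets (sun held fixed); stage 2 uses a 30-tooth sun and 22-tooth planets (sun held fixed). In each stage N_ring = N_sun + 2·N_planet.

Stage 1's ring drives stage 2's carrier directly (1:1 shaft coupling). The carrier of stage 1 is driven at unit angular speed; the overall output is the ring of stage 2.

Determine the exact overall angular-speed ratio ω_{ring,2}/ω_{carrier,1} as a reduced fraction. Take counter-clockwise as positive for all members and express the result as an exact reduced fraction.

5408/2997

Stage 1: N_ring = 23 + 2·29 = 81
Stage 1: 23(ω_s−ω_c) = −81(ω_r−ω_c),  ω_s=0, ω_c=1
Stage 1: ω_r = 1 − (23/81)(0−1) = 104/81
  ⇒ ω_r¹/ω_c¹ = 104/81
Stage 2: N_ring = 30 + 2·22 = 74
Stage 2: 30(ω_s−ω_c) = −74(ω_r−ω_c),  ω_s=0, ω_c=1
Stage 2: ω_r = 1 − (30/74)(0−1) = 52/37
  ⇒ ω_r²/ω_c² = 52/37
Coupling ω_c² = ω_r¹ ⇒ overall = 104/81 × 52/37 = 5408/2997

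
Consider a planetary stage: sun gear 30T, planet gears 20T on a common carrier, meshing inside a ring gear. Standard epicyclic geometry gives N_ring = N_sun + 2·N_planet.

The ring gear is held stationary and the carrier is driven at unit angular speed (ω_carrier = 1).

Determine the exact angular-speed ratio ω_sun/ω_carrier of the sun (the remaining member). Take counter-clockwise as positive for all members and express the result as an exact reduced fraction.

N_ring = 30 + 2·20 = 70
30(ω_s−ω_c) = −70(ω_r−ω_c),  ω_r=0, ω_c=1
ω_s = 1 − (70/30)(0−1) = 10/3
ω_s/ω_c = 10/3

10/3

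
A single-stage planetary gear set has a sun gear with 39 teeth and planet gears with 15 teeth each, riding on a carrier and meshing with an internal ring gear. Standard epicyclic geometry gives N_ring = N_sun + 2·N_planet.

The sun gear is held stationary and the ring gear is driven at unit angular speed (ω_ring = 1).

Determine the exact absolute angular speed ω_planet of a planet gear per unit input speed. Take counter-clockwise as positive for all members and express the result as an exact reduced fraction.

N_ring = 39 + 2·15 = 69
39(ω_s−ω_c) = −69(ω_r−ω_c),  ω_s=0, ω_r=1
39(0−ω_c) = −69(1−ω_c)  ⇒  108ω_c = 69  ⇒  ω_c = 23/36
sun–planet: 39·(0−23/36) = −15·(ω_p−ω_c)  ⇒  ω_p−ω_c = −(39/15)·(-23/36) = 299/180
ω_p = 23/36 + 299/180 = 23/10

23/10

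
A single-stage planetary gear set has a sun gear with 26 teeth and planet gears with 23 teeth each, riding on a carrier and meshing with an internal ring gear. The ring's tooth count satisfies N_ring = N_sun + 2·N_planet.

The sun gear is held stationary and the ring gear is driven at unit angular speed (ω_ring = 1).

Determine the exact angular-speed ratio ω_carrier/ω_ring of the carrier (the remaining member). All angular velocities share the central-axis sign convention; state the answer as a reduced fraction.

N_ring = 26 + 2·23 = 72
26(ω_s−ω_c) = −72(ω_r−ω_c),  ω_s=0, ω_r=1
26(0−ω_c) = −72(1−ω_c)  ⇒  98ω_c = 72  ⇒  ω_c = 36/49
ω_c/ω_r = 36/49

36/49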